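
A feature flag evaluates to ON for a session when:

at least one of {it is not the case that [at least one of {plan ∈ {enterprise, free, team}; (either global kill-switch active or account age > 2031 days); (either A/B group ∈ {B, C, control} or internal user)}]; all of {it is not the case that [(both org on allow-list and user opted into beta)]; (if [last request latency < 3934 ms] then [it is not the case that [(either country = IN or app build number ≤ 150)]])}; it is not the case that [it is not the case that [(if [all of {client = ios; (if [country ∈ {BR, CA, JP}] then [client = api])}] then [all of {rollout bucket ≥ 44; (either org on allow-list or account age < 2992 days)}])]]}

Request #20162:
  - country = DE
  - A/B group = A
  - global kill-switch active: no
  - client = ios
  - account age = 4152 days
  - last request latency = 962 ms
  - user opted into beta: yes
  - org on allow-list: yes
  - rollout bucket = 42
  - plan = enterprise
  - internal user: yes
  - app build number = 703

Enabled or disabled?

Disabled

Atomic conditions:
  plan ∈ {enterprise, free, team}: enterprise is in the set → true
  global kill-switch active: no → false
  account age > 2031 days: 4152 > 2031 is true
  A/B group ∈ {B, C, control}: A is not in the set → false
  internal user: yes → true
  org on allow-list: yes → true
  user opted into beta: yes → true
  last request latency < 3934 ms: 962 < 3934 is true
  country = IN: DE == IN is false
  app build number ≤ 150: 703 ≤ 150 is false
  client = ios: ios == ios is true
  country ∈ {BR, CA, JP}: DE is not in the set → false
  client = api: ios == api is false
  rollout bucket ≥ 44: 42 ≥ 44 is false
  account age < 2992 days: 4152 < 2992 is false
Combine:
[1.1.2] false OR true = true
[1.1.3] false OR true = true
[1.1] true OR true OR true = true
[1] NOT true = false
[2.1.1] true AND true = true
[2.1] NOT true = false
[2.2.2.1] false OR false = false
[2.2.2] NOT false = true
[2.2] true → true = true
[2] false AND true = false
[3.1.1.1.2] false → false (antecedent false ⇒ implication holds) = true
[3.1.1.1] true AND true = true
[3.1.1.2.2] true OR false = true
[3.1.1.2] false AND true = false
[3.1.1] true → false = false
[3.1] NOT false = true
[3] NOT true = false
[root] false OR false OR false = false
Overall: false → disabled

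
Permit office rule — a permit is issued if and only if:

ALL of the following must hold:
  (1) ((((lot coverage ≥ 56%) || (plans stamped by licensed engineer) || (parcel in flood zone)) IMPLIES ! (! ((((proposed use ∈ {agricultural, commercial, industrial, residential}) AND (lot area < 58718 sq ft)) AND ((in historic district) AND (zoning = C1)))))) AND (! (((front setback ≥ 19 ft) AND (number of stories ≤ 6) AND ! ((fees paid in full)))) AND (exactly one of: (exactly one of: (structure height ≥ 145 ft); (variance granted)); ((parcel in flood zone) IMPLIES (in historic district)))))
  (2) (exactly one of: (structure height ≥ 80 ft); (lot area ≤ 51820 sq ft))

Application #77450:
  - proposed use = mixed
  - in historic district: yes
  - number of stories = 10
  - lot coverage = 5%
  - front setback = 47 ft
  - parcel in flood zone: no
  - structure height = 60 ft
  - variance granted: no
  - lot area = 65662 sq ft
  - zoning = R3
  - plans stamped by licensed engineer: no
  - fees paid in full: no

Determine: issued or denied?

Atomic conditions:
  lot coverage ≥ 56%: 5 ≥ 56 is false
  plans stamped by licensed engineer: no → false
  parcel in flood zone: no → false
  proposed use ∈ {agricultural, commercial, industrial, residential}: mixed is not in the set → false
  lot area < 58718 sq ft: 65662 < 58718 is false
  in historic district: yes → true
  zoning = C1: R3 == C1 is false
  front setback ≥ 19 ft: 47 ≥ 19 is true
  number of stories ≤ 6: 10 ≤ 6 is false
  fees paid in full: no → false
  structure height ≥ 145 ft: 60 ≥ 145 is false
  variance granted: no → false
  structure height ≥ 80 ft: 60 ≥ 80 is false
  lot area ≤ 51820 sq ft: 65662 ≤ 51820 is false
Combine:
[1.1.1] false OR false OR false = false
[1.1.2.1.1.1] false AND false = false
[1.1.2.1.1.2] true AND false = false
[1.1.2.1.1] false AND false = false
[1.1.2.1] NOT false = true
[1.1.2] NOT true = false
[1.1] false → false (antecedent false ⇒ implication holds) = true
[1.2.1.1.3] NOT false = true
[1.2.1.1] true AND false AND true = false
[1.2.1] NOT false = true
[1.2.2.1] exactly-one(false, false) = false
[1.2.2.2] false → true (antecedent false ⇒ implication holds) = true
[1.2.2] exactly-one(false, true) = true
[1.2] true AND true = true
[1] true AND true = true
[2] exactly-one(false, false) = false
[root] true AND false = false
Overall: false → denied

Denied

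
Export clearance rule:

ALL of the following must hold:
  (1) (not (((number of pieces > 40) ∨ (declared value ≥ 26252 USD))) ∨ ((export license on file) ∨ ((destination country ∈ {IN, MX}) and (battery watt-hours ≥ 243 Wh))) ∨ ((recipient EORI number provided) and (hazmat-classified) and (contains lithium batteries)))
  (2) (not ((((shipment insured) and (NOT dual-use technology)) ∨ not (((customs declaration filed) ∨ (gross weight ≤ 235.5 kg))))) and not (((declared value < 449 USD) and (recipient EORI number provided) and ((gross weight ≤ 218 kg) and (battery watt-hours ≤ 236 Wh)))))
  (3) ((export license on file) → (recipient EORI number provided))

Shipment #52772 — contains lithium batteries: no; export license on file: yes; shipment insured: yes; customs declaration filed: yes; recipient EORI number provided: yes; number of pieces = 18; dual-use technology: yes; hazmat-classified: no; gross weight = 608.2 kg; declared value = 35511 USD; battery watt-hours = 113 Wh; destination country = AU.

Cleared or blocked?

Cleared

Atomic conditions:
  number of pieces > 40: 18 > 40 is false
  declared value ≥ 26252 USD: 35511 ≥ 26252 is true
  export license on file: yes → true
  destination country ∈ {IN, MX}: AU is not in the set → false
  battery watt-hours ≥ 243 Wh: 113 ≥ 243 is false
  recipient EORI number provided: yes → true
  hazmat-classified: no → false
  contains lithium batteries: no → false
  shipment insured: yes → true
  NOT dual-use technology: yes → false
  customs declaration filed: yes → true
  gross weight ≤ 235.5 kg: 608.2 ≤ 235.5 is false
  declared value < 449 USD: 35511 < 449 is false
  gross weight ≤ 218 kg: 608.2 ≤ 218 is false
  battery watt-hours ≤ 236 Wh: 113 ≤ 236 is true
Combine:
[1.1.1] false OR true = true
[1.1] NOT true = false
[1.2.2] false AND false = false
[1.2] true OR false = true
[1.3] true AND false AND false = false
[1] false OR true OR false = true
[2.1.1.1] true AND false = false
[2.1.1.2.1] true OR false = true
[2.1.1.2] NOT true = false
[2.1.1] false OR false = false
[2.1] NOT false = true
[2.2.1.3] false AND true = false
[2.2.1] false AND true AND false = false
[2.2] NOT false = true
[2] true AND true = true
[3] true → true = true
[root] true AND true AND true = true
Overall: true → cleared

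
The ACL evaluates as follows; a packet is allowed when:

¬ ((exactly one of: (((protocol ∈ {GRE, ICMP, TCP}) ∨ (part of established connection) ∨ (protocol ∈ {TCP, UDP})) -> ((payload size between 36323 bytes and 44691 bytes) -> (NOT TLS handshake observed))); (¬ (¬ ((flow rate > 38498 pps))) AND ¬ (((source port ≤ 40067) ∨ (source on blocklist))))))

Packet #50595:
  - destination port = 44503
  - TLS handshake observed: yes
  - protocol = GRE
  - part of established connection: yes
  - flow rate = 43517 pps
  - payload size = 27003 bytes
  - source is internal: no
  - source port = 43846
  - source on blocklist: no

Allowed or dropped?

Atomic conditions:
  protocol ∈ {GRE, ICMP, TCP}: GRE is in the set → true
  part of established connection: yes → true
  protocol ∈ {TCP, UDP}: GRE is not in the set → false
  payload size between 36323 bytes and 44691 bytes: 27003 in [36323, 44691] is false
  NOT TLS handshake observed: yes → false
  flow rate > 38498 pps: 43517 > 38498 is true
  source port ≤ 40067: 43846 ≤ 40067 is false
  source on blocklist: no → false
Combine:
[1.1.1] true OR true OR false = true
[1.1.2] false → false (antecedent false ⇒ implication holds) = true
[1.1] true → true = true
[1.2.1.1] NOT true = false
[1.2.1] NOT false = true
[1.2.2.1] false OR false = false
[1.2.2] NOT false = true
[1.2] true AND true = true
[1] exactly-one(true, true) = false
[root] NOT false = true
Overall: true → allowed

Allowed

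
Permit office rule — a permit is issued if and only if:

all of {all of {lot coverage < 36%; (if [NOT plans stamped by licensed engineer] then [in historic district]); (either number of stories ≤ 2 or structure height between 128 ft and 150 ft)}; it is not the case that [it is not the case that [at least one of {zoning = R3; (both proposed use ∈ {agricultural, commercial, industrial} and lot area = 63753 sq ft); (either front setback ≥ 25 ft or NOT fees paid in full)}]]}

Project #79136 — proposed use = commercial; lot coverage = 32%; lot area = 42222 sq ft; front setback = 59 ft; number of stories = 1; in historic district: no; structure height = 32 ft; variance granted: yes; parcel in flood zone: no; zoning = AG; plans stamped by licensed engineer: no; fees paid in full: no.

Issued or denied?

Atomic conditions:
  lot coverage < 36%: 32 < 36 is true
  NOT plans stamped by licensed engineer: no → true
  in historic district: no → false
  number of stories ≤ 2: 1 ≤ 2 is true
  structure height between 128 ft and 150 ft: 32 in [128, 150] is false
  zoning = R3: AG == R3 is false
  proposed use ∈ {agricultural, commercial, industrial}: commercial is in the set → true
  lot area = 63753 sq ft: 42222 == 63753 is false
  front setback ≥ 25 ft: 59 ≥ 25 is true
  NOT fees paid in full: no → true
Combine:
[1.2] true → false = false
[1.3] true OR false = true
[1] true AND false AND true = false
[2.1.1.2] true AND false = false
[2.1.1.3] true OR true = true
[2.1.1] false OR false OR true = true
[2.1] NOT true = false
[2] NOT false = true
[root] false AND true = false
Overall: false → denied

Denied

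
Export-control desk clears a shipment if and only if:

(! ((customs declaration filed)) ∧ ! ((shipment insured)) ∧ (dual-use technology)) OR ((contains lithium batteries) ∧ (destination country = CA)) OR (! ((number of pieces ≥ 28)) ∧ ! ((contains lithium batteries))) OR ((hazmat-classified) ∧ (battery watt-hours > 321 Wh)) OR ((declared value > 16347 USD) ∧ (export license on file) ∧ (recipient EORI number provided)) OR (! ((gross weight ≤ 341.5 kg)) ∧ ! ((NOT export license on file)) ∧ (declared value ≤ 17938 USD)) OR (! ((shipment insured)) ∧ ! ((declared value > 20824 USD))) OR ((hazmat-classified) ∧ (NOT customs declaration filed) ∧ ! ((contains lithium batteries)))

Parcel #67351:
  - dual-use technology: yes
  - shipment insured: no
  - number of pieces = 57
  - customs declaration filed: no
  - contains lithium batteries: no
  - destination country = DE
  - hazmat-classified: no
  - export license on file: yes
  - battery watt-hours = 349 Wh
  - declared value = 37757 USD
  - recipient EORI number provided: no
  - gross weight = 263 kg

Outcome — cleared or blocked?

Cleared

Atomic conditions:
  customs declaration filed: no → false
  shipment insured: no → false
  dual-use technology: yes → true
  contains lithium batteries: no → false
  destination country = CA: DE == CA is false
  number of pieces ≥ 28: 57 ≥ 28 is true
  hazmat-classified: no → false
  battery watt-hours > 321 Wh: 349 > 321 is true
  declared value > 16347 USD: 37757 > 16347 is true
  export license on file: yes → true
  recipient EORI number provided: no → false
  gross weight ≤ 341.5 kg: 263 ≤ 341.5 is true
  NOT export license on file: yes → false
  declared value ≤ 17938 USD: 37757 ≤ 17938 is false
  declared value > 20824 USD: 37757 > 20824 is true
  NOT customs declaration filed: no → true
Combine:
[1.1] NOT false = true
[1.2] NOT false = true
[1] true AND true AND true = true
[2] false AND false = false
[3.1] NOT true = false
[3.2] NOT false = true
[3] false AND true = false
[4] false AND true = false
[5] true AND true AND false = false
[6.1] NOT true = false
[6.2] NOT false = true
[6] false AND true AND false = false
[7.1] NOT false = true
[7.2] NOT true = false
[7] true AND false = false
[8.3] NOT false = true
[8] false AND true AND true = false
[root] true OR false OR false OR false OR false OR false OR false OR false = true
Overall: true → cleared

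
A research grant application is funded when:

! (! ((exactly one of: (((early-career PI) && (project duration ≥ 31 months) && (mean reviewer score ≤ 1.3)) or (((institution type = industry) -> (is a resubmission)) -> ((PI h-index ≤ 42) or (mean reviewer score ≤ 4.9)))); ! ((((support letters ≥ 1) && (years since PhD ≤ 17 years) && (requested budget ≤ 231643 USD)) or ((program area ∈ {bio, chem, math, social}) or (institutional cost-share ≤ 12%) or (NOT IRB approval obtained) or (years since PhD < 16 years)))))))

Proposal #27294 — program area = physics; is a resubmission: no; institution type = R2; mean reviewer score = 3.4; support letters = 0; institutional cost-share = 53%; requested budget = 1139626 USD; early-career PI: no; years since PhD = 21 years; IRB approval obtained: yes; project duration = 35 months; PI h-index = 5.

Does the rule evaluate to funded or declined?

Atomic conditions:
  early-career PI: no → false
  project duration ≥ 31 months: 35 ≥ 31 is true
  mean reviewer score ≤ 1.3: 3.4 ≤ 1.3 is false
  institution type = industry: R2 == industry is false
  is a resubmission: no → false
  PI h-index ≤ 42: 5 ≤ 42 is true
  mean reviewer score ≤ 4.9: 3.4 ≤ 4.9 is true
  support letters ≥ 1: 0 ≥ 1 is false
  years since PhD ≤ 17 years: 21 ≤ 17 is false
  requested budget ≤ 231643 USD: 1139626 ≤ 231643 is false
  program area ∈ {bio, chem, math, social}: physics is not in the set → false
  institutional cost-share ≤ 12%: 53 ≤ 12 is false
  NOT IRB approval obtained: yes → false
  years since PhD < 16 years: 21 < 16 is false
Combine:
[1.1.1.1] false AND true AND false = false
[1.1.1.2.1] false → false (antecedent false ⇒ implication holds) = true
[1.1.1.2.2] true OR true = true
[1.1.1.2] true → true = true
[1.1.1] false OR true = true
[1.1.2.1.1] false AND false AND false = false
[1.1.2.1.2] false OR false OR false OR false = false
[1.1.2.1] false OR false = false
[1.1.2] NOT false = true
[1.1] exactly-one(true, true) = false
[1] NOT false = true
[root] NOT true = false
Overall: false → declined

Declined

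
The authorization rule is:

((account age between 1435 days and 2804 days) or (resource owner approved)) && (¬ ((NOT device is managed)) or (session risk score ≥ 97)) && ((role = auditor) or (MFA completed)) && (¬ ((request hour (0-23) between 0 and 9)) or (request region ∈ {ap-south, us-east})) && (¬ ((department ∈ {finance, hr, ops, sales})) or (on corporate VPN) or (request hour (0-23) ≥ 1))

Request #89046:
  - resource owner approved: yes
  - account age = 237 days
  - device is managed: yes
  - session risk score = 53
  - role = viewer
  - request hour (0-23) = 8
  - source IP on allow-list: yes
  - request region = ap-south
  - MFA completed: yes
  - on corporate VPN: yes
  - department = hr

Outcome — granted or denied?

Atomic conditions:
  account age between 1435 days and 2804 days: 237 in [1435, 2804] is false
  resource owner approved: yes → true
  NOT device is managed: yes → false
  session risk score ≥ 97: 53 ≥ 97 is false
  role = auditor: viewer == auditor is false
  MFA completed: yes → true
  request hour (0-23) between 0 and 9: 8 in [0, 9] is true
  request region ∈ {ap-south, us-east}: ap-south is in the set → true
  department ∈ {finance, hr, ops, sales}: hr is in the set → true
  on corporate VPN: yes → true
  request hour (0-23) ≥ 1: 8 ≥ 1 is true
Combine:
[1] false OR true = true
[2.1] NOT false = true
[2] true OR false = true
[3] false OR true = true
[4.1] NOT true = false
[4] false OR true = true
[5.1] NOT true = false
[5] false OR true OR true = true
[root] true AND true AND true AND true AND true = true
Overall: true → granted

Granted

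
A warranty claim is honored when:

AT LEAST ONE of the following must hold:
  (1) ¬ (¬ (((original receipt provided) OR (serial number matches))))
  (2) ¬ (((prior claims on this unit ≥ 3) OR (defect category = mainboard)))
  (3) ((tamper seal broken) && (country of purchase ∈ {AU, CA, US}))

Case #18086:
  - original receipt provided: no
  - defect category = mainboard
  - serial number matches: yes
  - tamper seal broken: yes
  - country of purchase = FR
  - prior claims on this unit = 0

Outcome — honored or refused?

Atomic conditions:
  original receipt provided: no → false
  serial number matches: yes → true
  prior claims on this unit ≥ 3: 0 ≥ 3 is false
  defect category = mainboard: mainboard == mainboard is true
  tamper seal broken: yes → true
  country of purchase ∈ {AU, CA, US}: FR is not in the set → false
Combine:
[1.1.1] false OR true = true
[1.1] NOT true = false
[1] NOT false = true
[2.1] false OR true = true
[2] NOT true = false
[3] true AND false = false
[root] true OR false OR false = true
Overall: true → honored

Honored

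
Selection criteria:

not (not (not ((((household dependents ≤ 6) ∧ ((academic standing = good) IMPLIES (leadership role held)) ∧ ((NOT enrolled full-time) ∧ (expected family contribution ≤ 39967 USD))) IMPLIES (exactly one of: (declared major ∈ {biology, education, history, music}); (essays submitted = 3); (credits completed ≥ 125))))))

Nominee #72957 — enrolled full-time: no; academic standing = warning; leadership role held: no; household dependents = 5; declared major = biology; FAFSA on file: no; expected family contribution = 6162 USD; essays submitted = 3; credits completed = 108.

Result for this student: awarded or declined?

Awarded

Atomic conditions:
  household dependents ≤ 6: 5 ≤ 6 is true
  academic standing = good: warning == good is false
  leadership role held: no → false
  NOT enrolled full-time: no → true
  expected family contribution ≤ 39967 USD: 6162 ≤ 39967 is true
  declared major ∈ {biology, education, history, music}: biology is in the set → true
  essays submitted = 3: 3 == 3 is true
  credits completed ≥ 125: 108 ≥ 125 is false
Combine:
[1.1.1.1.2] false → false (antecedent false ⇒ implication holds) = true
[1.1.1.1.3] true AND true = true
[1.1.1.1] true AND true AND true = true
[1.1.1.2] exactly-one(true, true, false) = false
[1.1.1] true → false = false
[1.1] NOT false = true
[1] NOT true = false
[root] NOT false = true
Overall: true → awarded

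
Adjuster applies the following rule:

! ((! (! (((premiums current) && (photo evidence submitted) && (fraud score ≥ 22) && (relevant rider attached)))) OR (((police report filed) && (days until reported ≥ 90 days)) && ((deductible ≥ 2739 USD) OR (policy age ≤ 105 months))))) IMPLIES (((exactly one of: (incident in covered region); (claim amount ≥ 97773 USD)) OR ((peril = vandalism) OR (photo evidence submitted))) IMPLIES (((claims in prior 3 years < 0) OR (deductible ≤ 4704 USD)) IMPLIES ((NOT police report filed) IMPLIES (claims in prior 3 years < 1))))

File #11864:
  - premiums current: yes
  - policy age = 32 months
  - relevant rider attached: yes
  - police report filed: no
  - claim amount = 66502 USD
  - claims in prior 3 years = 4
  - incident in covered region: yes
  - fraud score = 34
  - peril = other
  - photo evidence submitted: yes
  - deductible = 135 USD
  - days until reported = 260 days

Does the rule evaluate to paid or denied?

Atomic conditions:
  premiums current: yes → true
  photo evidence submitted: yes → true
  fraud score ≥ 22: 34 ≥ 22 is true
  relevant rider attached: yes → true
  police report filed: no → false
  days until reported ≥ 90 days: 260 ≥ 90 is true
  deductible ≥ 2739 USD: 135 ≥ 2739 is false
  policy age ≤ 105 months: 32 ≤ 105 is true
  incident in covered region: yes → true
  claim amount ≥ 97773 USD: 66502 ≥ 97773 is false
  peril = vandalism: other == vandalism is false
  claims in prior 3 years < 0: 4 < 0 is false
  deductible ≤ 4704 USD: 135 ≤ 4704 is true
  NOT police report filed: no → true
  claims in prior 3 years < 1: 4 < 1 is false
Combine:
[1.1.1.1.1] true AND true AND true AND true = true
[1.1.1.1] NOT true = false
[1.1.1] NOT false = true
[1.1.2.1] false AND true = false
[1.1.2.2] false OR true = true
[1.1.2] false AND true = false
[1.1] true OR false = true
[1] NOT true = false
[2.1.1] exactly-one(true, false) = true
[2.1.2] false OR true = true
[2.1] true OR true = true
[2.2.1] false OR true = true
[2.2.2] true → false = false
[2.2] true → false = false
[2] true → false = false
[root] false → false (antecedent false ⇒ implication holds) = true
Overall: true → paid

Paid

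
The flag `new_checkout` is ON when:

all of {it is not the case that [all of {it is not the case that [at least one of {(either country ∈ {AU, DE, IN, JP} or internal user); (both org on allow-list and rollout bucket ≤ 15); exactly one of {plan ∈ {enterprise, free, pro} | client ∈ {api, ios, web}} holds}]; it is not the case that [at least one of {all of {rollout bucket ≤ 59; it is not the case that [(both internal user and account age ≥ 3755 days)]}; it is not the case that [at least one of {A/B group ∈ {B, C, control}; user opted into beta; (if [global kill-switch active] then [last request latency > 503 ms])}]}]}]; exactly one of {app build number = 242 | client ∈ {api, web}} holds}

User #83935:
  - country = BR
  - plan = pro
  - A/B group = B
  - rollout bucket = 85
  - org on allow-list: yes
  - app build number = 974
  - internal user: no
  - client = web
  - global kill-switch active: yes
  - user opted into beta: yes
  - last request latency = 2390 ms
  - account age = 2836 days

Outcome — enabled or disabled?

Atomic conditions:
  country ∈ {AU, DE, IN, JP}: BR is not in the set → false
  internal user: no → false
  org on allow-list: yes → true
  rollout bucket ≤ 15: 85 ≤ 15 is false
  plan ∈ {enterprise, free, pro}: pro is in the set → true
  client ∈ {api, ios, web}: web is in the set → true
  rollout bucket ≤ 59: 85 ≤ 59 is false
  account age ≥ 3755 days: 2836 ≥ 3755 is false
  A/B group ∈ {B, C, control}: B is in the set → true
  user opted into beta: yes → true
  global kill-switch active: yes → true
  last request latency > 503 ms: 2390 > 503 is true
  app build number = 242: 974 == 242 is false
  client ∈ {api, web}: web is in the set → true
Combine:
[1.1.1.1.1] false OR false = false
[1.1.1.1.2] true AND false = false
[1.1.1.1.3] exactly-one(true, true) = false
[1.1.1.1] false OR false OR false = false
[1.1.1] NOT false = true
[1.1.2.1.1.2.1] false AND false = false
[1.1.2.1.1.2] NOT false = true
[1.1.2.1.1] false AND true = false
[1.1.2.1.2.1.3] true → true = true
[1.1.2.1.2.1] true OR true OR true = true
[1.1.2.1.2] NOT true = false
[1.1.2.1] false OR false = false
[1.1.2] NOT false = true
[1.1] true AND true = true
[1] NOT true = false
[2] exactly-one(false, true) = true
[root] false AND true = false
Overall: false → disabled

Disabled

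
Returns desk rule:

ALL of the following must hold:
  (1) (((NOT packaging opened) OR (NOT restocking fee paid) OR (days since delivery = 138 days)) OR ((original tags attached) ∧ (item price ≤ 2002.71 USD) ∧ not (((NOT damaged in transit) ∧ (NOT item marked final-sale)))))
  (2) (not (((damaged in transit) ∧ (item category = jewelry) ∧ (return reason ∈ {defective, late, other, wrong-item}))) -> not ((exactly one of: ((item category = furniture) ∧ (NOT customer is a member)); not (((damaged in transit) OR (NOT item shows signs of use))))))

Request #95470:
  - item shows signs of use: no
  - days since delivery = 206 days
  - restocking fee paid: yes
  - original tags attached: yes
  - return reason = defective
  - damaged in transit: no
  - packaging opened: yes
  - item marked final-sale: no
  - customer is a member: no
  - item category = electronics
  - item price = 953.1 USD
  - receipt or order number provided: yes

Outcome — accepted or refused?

Atomic conditions:
  NOT packaging opened: yes → false
  NOT restocking fee paid: yes → false
  days since delivery = 138 days: 206 == 138 is false
  original tags attached: yes → true
  item price ≤ 2002.71 USD: 953.1 ≤ 2002.71 is true
  NOT damaged in transit: no → true
  NOT item marked final-sale: no → true
  damaged in transit: no → false
  item category = jewelry: electronics == jewelry is false
  return reason ∈ {defective, late, other, wrong-item}: defective is in the set → true
  item category = furniture: electronics == furniture is false
  NOT customer is a member: no → true
  NOT item shows signs of use: no → true
Combine:
[1.1] false OR false OR false = false
[1.2.3.1] true AND true = true
[1.2.3] NOT true = false
[1.2] true AND true AND false = false
[1] false OR false = false
[2.1.1] false AND false AND true = false
[2.1] NOT false = true
[2.2.1.1] false AND true = false
[2.2.1.2.1] false OR true = true
[2.2.1.2] NOT true = false
[2.2.1] exactly-one(false, false) = false
[2.2] NOT false = true
[2] true → true = true
[root] false AND true = false
Overall: false → refused

Refused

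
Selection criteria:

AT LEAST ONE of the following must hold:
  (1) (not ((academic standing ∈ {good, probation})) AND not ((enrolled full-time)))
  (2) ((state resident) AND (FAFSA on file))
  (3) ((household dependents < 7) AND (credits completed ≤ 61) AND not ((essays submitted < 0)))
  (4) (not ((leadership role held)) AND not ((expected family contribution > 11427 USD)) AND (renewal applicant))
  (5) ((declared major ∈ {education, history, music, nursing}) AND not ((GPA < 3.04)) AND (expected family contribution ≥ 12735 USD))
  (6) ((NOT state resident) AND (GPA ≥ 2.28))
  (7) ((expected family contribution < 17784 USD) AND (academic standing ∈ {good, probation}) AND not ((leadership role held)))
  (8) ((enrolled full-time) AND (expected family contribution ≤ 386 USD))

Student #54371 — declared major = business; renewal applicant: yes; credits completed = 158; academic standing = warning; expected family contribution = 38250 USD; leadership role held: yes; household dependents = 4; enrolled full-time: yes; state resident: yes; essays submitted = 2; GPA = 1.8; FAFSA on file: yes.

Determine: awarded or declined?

Awarded

Atomic conditions:
  academic standing ∈ {good, probation}: warning is not in the set → false
  enrolled full-time: yes → true
  state resident: yes → true
  FAFSA on file: yes → true
  household dependents < 7: 4 < 7 is true
  credits completed ≤ 61: 158 ≤ 61 is false
  essays submitted < 0: 2 < 0 is false
  leadership role held: yes → true
  expected family contribution > 11427 USD: 38250 > 11427 is true
  renewal applicant: yes → true
  declared major ∈ {education, history, music, nursing}: business is not in the set → false
  GPA < 3.04: 1.8 < 3.04 is true
  expected family contribution ≥ 12735 USD: 38250 ≥ 12735 is true
  NOT state resident: yes → false
  GPA ≥ 2.28: 1.8 ≥ 2.28 is false
  expected family contribution < 17784 USD: 38250 < 17784 is false
  expected family contribution ≤ 386 USD: 38250 ≤ 386 is false
Combine:
[1.1] NOT false = true
[1.2] NOT true = false
[1] true AND false = false
[2] true AND true = true
[3.3] NOT false = true
[3] true AND false AND true = false
[4.1] NOT true = false
[4.2] NOT true = false
[4] false AND false AND true = false
[5.2] NOT true = false
[5] false AND false AND true = false
[6] false AND false = false
[7.3] NOT true = false
[7] false AND false AND false = false
[8] true AND false = false
[root] false OR true OR false OR false OR false OR false OR false OR false = true
Overall: true → awarded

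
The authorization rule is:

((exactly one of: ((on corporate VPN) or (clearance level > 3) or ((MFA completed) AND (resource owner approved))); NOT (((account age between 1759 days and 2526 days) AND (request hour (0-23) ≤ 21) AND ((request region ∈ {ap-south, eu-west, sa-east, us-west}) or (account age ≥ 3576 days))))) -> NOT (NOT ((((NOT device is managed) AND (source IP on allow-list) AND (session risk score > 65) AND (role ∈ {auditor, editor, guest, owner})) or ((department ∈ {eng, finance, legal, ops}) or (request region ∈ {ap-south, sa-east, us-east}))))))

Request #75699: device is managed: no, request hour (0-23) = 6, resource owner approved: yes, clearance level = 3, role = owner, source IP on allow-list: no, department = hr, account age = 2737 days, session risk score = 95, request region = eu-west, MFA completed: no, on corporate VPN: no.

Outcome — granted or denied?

Atomic conditions:
  on corporate VPN: no → false
  clearance level > 3: 3 > 3 is false
  MFA completed: no → false
  resource owner approved: yes → true
  account age between 1759 days and 2526 days: 2737 in [1759, 2526] is false
  request hour (0-23) ≤ 21: 6 ≤ 21 is true
  request region ∈ {ap-south, eu-west, sa-east, us-west}: eu-west is in the set → true
  account age ≥ 3576 days: 2737 ≥ 3576 is false
  NOT device is managed: no → true
  source IP on allow-list: no → false
  session risk score > 65: 95 > 65 is true
  role ∈ {auditor, editor, guest, owner}: owner is in the set → true
  department ∈ {eng, finance, legal, ops}: hr is not in the set → false
  request region ∈ {ap-south, sa-east, us-east}: eu-west is not in the set → false
Combine:
[1.1.3] false AND true = false
[1.1] false OR false OR false = false
[1.2.1.3] true OR false = true
[1.2.1] false AND true AND true = false
[1.2] NOT false = true
[1] exactly-one(false, true) = true
[2.1.1.1] true AND false AND true AND true = false
[2.1.1.2] false OR false = false
[2.1.1] false OR false = false
[2.1] NOT false = true
[2] NOT true = false
[root] true → false = false
Overall: false → denied

Denied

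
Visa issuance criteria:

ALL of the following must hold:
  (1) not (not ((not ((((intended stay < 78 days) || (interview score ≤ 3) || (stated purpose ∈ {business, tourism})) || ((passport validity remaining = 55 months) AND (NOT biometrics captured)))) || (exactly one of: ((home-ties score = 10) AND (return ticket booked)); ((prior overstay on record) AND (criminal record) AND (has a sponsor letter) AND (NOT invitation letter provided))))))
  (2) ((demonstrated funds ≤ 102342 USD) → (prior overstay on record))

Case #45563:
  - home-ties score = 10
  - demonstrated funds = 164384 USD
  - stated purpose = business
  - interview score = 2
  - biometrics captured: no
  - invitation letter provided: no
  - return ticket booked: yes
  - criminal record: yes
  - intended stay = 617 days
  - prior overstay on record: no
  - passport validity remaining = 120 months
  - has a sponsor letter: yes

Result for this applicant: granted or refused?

Atomic conditions:
  intended stay < 78 days: 617 < 78 is false
  interview score ≤ 3: 2 ≤ 3 is true
  stated purpose ∈ {business, tourism}: business is in the set → true
  passport validity remaining = 55 months: 120 == 55 is false
  NOT biometrics captured: no → true
  home-ties score = 10: 10 == 10 is true
  return ticket booked: yes → true
  prior overstay on record: no → false
  criminal record: yes → true
  has a sponsor letter: yes → true
  NOT invitation letter provided: no → true
  demonstrated funds ≤ 102342 USD: 164384 ≤ 102342 is false
Combine:
[1.1.1.1.1.1] false OR true OR true = true
[1.1.1.1.1.2] false AND true = false
[1.1.1.1.1] true OR false = true
[1.1.1.1] NOT true = false
[1.1.1.2.1] true AND true = true
[1.1.1.2.2] false AND true AND true AND true = false
[1.1.1.2] exactly-one(true, false) = true
[1.1.1] false OR true = true
[1.1] NOT true = false
[1] NOT false = true
[2] false → false (antecedent false ⇒ implication holds) = true
[root] true AND true = true
Overall: true → granted

Granted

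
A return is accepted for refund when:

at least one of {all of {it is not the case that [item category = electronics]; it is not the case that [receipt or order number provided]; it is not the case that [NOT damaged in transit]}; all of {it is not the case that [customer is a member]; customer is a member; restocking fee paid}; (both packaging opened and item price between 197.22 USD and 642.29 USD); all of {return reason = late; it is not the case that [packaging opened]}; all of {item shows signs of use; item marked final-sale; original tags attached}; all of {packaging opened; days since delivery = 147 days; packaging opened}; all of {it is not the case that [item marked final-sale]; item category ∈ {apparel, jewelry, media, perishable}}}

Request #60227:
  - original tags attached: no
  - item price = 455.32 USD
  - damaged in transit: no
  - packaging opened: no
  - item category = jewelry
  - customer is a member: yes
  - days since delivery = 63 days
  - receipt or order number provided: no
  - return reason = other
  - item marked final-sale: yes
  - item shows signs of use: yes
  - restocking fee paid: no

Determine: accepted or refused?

Atomic conditions:
  item category = electronics: jewelry == electronics is false
  receipt or order number provided: no → false
  NOT damaged in transit: no → true
  customer is a member: yes → true
  restocking fee paid: no → false
  packaging opened: no → false
  item price between 197.22 USD and 642.29 USD: 455.32 in [197.22, 642.29] is true
  return reason = late: other == late is false
  item shows signs of use: yes → true
  item marked final-sale: yes → true
  original tags attached: no → false
  days since delivery = 147 days: 63 == 147 is false
  item category ∈ {apparel, jewelry, media, perishable}: jewelry is in the set → true
Combine:
[1.1] NOT false = true
[1.2] NOT false = true
[1.3] NOT true = false
[1] true AND true AND false = false
[2.1] NOT true = false
[2] false AND true AND false = false
[3] false AND true = false
[4.2] NOT false = true
[4] false AND true = false
[5] true AND true AND false = false
[6] false AND false AND false = false
[7.1] NOT true = false
[7] false AND true = false
[root] false OR false OR false OR false OR false OR false OR false = false
Overall: false → refused

Refused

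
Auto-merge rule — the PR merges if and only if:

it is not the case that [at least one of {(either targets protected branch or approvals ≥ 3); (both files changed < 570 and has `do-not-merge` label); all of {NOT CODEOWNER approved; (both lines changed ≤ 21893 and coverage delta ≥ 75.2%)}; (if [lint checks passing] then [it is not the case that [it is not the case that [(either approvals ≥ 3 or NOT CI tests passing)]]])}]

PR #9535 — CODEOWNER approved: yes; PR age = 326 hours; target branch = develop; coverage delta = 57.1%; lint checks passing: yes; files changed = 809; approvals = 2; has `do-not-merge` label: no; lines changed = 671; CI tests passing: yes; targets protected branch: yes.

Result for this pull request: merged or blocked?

Atomic conditions:
  targets protected branch: yes → true
  approvals ≥ 3: 2 ≥ 3 is false
  files changed < 570: 809 < 570 is false
  has `do-not-merge` label: no → false
  NOT CODEOWNER approved: yes → false
  lines changed ≤ 21893: 671 ≤ 21893 is true
  coverage delta ≥ 75.2%: 57.1 ≥ 75.2 is false
  lint checks passing: yes → true
  NOT CI tests passing: yes → false
Combine:
[1.1] true OR false = true
[1.2] false AND false = false
[1.3.2] true AND false = false
[1.3] false AND false = false
[1.4.2.1.1] false OR false = false
[1.4.2.1] NOT false = true
[1.4.2] NOT true = false
[1.4] true → false = false
[1] true OR false OR false OR false = true
[root] NOT true = false
Overall: false → blocked

Blocked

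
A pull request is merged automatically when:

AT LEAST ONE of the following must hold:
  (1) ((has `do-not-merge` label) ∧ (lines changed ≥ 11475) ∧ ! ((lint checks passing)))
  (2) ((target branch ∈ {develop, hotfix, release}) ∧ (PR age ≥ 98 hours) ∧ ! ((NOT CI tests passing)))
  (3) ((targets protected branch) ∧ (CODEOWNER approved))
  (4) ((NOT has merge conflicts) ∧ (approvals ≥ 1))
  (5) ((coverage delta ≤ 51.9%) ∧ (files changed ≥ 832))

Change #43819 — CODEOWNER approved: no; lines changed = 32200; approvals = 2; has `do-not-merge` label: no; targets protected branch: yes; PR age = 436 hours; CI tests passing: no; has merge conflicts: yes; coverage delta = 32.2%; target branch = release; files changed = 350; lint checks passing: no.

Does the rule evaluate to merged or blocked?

Blocked

Atomic conditions:
  has `do-not-merge` label: no → false
  lines changed ≥ 11475: 32200 ≥ 11475 is true
  lint checks passing: no → false
  target branch ∈ {develop, hotfix, release}: release is in the set → true
  PR age ≥ 98 hours: 436 ≥ 98 is true
  NOT CI tests passing: no → true
  targets protected branch: yes → true
  CODEOWNER approved: no → false
  NOT has merge conflicts: yes → false
  approvals ≥ 1: 2 ≥ 1 is true
  coverage delta ≤ 51.9%: 32.2 ≤ 51.9 is true
  files changed ≥ 832: 350 ≥ 832 is false
Combine:
[1.3] NOT false = true
[1] false AND true AND true = false
[2.3] NOT true = false
[2] true AND true AND false = false
[3] true AND false = false
[4] false AND true = false
[5] true AND false = false
[root] false OR false OR false OR false OR false = false
Overall: false → blocked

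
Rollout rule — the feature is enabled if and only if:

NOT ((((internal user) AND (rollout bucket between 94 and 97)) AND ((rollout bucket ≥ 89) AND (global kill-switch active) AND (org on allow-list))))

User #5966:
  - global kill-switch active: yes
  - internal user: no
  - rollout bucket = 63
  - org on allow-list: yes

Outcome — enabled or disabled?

Enabled

Atomic conditions:
  internal user: no → false
  rollout bucket between 94 and 97: 63 in [94, 97] is false
  rollout bucket ≥ 89: 63 ≥ 89 is false
  global kill-switch active: yes → true
  org on allow-list: yes → true
Combine:
[1.1] false AND false = false
[1.2] false AND true AND true = false
[1] false AND false = false
[root] NOT false = true
Overall: true → enabled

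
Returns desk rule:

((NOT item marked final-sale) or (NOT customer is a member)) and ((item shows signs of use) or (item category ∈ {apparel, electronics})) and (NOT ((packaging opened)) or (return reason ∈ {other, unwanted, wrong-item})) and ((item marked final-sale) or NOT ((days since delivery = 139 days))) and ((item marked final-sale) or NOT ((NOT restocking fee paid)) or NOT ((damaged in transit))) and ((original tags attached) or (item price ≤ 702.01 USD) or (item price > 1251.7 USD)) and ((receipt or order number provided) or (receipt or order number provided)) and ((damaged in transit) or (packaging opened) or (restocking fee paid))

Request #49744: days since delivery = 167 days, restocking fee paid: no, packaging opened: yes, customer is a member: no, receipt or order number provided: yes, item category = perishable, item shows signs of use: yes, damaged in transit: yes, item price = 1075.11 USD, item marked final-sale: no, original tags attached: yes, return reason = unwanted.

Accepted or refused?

Atomic conditions:
  NOT item marked final-sale: no → true
  NOT customer is a member: no → true
  item shows signs of use: yes → true
  item category ∈ {apparel, electronics}: perishable is not in the set → false
  packaging opened: yes → true
  return reason ∈ {other, unwanted, wrong-item}: unwanted is in the set → true
  item marked final-sale: no → false
  days since delivery = 139 days: 167 == 139 is false
  NOT restocking fee paid: no → true
  damaged in transit: yes → true
  original tags attached: yes → true
  item price ≤ 702.01 USD: 1075.11 ≤ 702.01 is false
  item price > 1251.7 USD: 1075.11 > 1251.7 is false
  receipt or order number provided: yes → true
  restocking fee paid: no → false
Combine:
[1] true OR true = true
[2] true OR false = true
[3.1] NOT true = false
[3] false OR true = true
[4.2] NOT false = true
[4] false OR true = true
[5.2] NOT true = false
[5.3] NOT true = false
[5] false OR false OR false = false
[6] true OR false OR false = true
[7] true OR true = true
[8] true OR true OR false = true
[root] true AND true AND true AND true AND false AND true AND true AND true = false
Overall: false → refused

Refused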